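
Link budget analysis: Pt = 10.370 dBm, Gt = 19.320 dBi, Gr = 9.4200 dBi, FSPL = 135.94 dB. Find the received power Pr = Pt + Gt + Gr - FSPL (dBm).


Pr = 10.370 + 19.320 + 9.4200 - 135.94 = -96.83 dBm

-96.83 dBm


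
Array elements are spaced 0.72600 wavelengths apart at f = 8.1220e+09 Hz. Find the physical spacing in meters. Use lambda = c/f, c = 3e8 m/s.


lambda = c / f = 3.0000e+08 / 8.1220e+09 = 0.03693672 m
d = 0.72600 * 0.03693672 = 0.02682 m

0.02682 m


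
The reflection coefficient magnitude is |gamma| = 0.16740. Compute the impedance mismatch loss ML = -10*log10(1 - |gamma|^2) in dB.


ML = -10 * log10(1 - 0.16740^2) = -10 * log10(0.97197724) = 0.1234 dB

0.1234 dB


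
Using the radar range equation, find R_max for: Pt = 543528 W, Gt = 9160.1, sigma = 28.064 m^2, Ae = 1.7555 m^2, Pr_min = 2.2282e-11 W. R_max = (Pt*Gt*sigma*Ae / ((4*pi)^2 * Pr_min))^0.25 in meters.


R^4 = 543528*9160.1*28.064*1.7555 / ((4*pi)^2 * 2.2282e-11) = 6.971057e+19
R_max = 6.971057e+19^0.25 = 91374 m

91374 m


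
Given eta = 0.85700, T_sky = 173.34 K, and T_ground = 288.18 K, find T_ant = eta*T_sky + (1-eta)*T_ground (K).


T_ant = 0.85700 * 173.34 + (1 - 0.85700) * 288.18 = 189.8 K

189.8 K


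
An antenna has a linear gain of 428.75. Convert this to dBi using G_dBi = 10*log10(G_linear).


G_dBi = 10 * log10(428.75) = 26.32 dBi

26.32 dBi


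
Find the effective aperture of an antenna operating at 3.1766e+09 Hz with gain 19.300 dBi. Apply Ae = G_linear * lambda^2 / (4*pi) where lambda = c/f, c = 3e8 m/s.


lambda = c / f = 3.0000e+08 / 3.1766e+09 = 0.09444060 m
G_linear = 10^(19.300/10) = 85.11380
Ae = G_linear * lambda^2 / (4*pi) = 85.11380 * 0.09444060^2 / (4*pi) = 0.06041 m^2

0.06041 m^2


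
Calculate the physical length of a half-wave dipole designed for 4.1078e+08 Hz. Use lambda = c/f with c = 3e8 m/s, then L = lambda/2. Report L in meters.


lambda = c / f = 3.0000e+08 / 4.1078e+08 = 0.7303179 m
L = lambda / 2 = 0.7303179 / 2 = 0.3652 m

0.3652 m


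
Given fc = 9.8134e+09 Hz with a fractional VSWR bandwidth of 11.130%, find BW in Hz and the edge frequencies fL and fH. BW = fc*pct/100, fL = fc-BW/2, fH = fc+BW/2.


BW = 9.8134e+09 * 11.130/100 = 1.092231e+09 Hz
fL = 9.8134e+09 - 1.092231e+09/2 = 9.267e+09 Hz
fH = 9.8134e+09 + 1.092231e+09/2 = 1.036e+10 Hz

BW=1.092e+09 Hz, fL=9.267e+09 Hz, fH=1.036e+10 Hz


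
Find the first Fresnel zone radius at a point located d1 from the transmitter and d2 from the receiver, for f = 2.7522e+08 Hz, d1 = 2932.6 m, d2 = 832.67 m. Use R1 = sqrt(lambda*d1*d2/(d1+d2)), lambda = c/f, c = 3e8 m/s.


lambda = c / f = 3.0000e+08 / 2.7522e+08 = 1.090037 m
R1 = sqrt(1.090037 * 2932.6 * 832.67 / (2932.6 + 832.67)) = 26.59 m

26.59 m


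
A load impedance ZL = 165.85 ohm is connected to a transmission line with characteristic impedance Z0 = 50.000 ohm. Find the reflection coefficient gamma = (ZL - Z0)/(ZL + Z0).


gamma = (165.85 - 50.000) / (165.85 + 50.000) = 0.5367

0.5367


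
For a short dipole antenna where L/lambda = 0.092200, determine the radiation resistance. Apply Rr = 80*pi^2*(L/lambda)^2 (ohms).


Rr = 80 * pi^2 * (0.092200)^2 = 80 * 9.869604 * 8.500840e-03 = 6.712 ohm

6.712 ohm


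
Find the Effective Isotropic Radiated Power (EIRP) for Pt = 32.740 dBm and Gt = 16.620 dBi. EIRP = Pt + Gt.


EIRP = Pt + Gt = 32.740 + 16.620 = 49.36 dBm

49.36 dBm


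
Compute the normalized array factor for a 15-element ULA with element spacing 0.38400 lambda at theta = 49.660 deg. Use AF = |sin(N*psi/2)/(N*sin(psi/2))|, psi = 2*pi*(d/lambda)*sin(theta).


psi = 2*pi*0.38400*sin(49.660 deg) = 1.839033 rad
AF = |sin(15*1.839033/2) / (15*sin(1.839033/2))| = 0.07890

0.07890


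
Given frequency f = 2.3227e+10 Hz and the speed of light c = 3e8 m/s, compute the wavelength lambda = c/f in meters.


lambda = c / f = 3.0000e+08 / 2.3227e+10 = 0.01292 m

0.01292 m


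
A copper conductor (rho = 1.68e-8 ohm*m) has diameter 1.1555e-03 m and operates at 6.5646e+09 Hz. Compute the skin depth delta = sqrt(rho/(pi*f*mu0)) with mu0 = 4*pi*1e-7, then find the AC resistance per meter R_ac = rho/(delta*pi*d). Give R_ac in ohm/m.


delta = sqrt(1.68e-8 / (pi * 6.5646e+09 * 4*pi*1e-7)) = 8.051386e-07 m
R_ac = 1.68e-8 / (8.051386e-07 * pi * 1.1555e-03) = 5.748 ohm/m

5.748 ohm/m


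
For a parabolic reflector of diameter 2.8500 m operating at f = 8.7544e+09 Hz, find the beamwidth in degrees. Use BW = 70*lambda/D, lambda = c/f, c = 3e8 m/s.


lambda = c / f = 3.0000e+08 / 8.7544e+09 = 0.03426848 m
BW = 70 * 0.03426848 / 2.8500 = 0.8417 deg

0.8417 deg


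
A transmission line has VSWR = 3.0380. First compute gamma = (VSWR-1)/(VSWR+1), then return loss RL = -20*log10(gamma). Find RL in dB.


gamma = (3.0380 - 1) / (3.0380 + 1) = 0.5047053
RL = -20 * log10(0.5047053) = 5.939 dB

5.939 dB


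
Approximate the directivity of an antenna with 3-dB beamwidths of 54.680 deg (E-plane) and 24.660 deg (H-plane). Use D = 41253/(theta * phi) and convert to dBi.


D_linear = 41253 / (54.680 * 24.660) = 30.59384
D_dBi = 10 * log10(30.59384) = 14.86 dBi

14.86 dBi


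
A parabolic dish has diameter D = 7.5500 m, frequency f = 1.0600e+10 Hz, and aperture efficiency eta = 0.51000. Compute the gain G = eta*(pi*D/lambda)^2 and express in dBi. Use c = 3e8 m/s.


lambda = c / f = 3.0000e+08 / 1.0600e+10 = 0.02830189 m
G_linear = 0.51000 * (pi * 7.5500 / 0.02830189)^2 = 358206.1
G_dBi = 10 * log10(358206.1) = 55.54 dBi

55.54 dBi


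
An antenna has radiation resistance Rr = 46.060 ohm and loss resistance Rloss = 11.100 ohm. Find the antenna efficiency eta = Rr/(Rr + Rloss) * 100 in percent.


eta = 46.060 / (46.060 + 11.100) * 100 = 80.58%

80.58%


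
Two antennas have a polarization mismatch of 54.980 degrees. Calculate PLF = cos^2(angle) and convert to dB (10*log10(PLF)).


PLF_linear = cos^2(54.980 deg) = 0.3293180
PLF_dB = 10 * log10(0.3293180) = -4.824 dB

-4.824 dB


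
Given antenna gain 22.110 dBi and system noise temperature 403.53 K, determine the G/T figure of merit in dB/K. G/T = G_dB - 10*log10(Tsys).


G/T = 22.110 - 10*log10(403.53) = 22.110 - 26.05876 = -3.949 dB/K

-3.949 dB/K


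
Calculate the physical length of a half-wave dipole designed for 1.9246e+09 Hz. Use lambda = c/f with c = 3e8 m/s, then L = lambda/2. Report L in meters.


lambda = c / f = 3.0000e+08 / 1.9246e+09 = 0.1558765 m
L = lambda / 2 = 0.1558765 / 2 = 0.07794 m

0.07794 m


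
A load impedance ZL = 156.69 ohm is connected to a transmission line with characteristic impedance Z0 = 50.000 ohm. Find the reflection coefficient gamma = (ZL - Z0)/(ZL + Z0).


gamma = (156.69 - 50.000) / (156.69 + 50.000) = 0.5162

0.5162


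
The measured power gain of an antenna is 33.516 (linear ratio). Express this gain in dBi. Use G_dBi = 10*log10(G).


G_dBi = 10 * log10(33.516) = 15.25 dBi

15.25 dBi


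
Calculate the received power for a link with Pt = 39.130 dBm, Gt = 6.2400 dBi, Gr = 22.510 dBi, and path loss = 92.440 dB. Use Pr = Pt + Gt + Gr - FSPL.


Pr = 39.130 + 6.2400 + 22.510 - 92.440 = -24.56 dBm

-24.56 dBm


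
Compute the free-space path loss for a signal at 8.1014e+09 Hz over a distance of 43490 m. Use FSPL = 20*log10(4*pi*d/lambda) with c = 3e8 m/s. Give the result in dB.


lambda = c / f = 3.0000e+08 / 8.1014e+09 = 0.03703064 m
FSPL = 20 * log10(4*pi*43490/0.03703064) = 143.4 dB

143.4 dB


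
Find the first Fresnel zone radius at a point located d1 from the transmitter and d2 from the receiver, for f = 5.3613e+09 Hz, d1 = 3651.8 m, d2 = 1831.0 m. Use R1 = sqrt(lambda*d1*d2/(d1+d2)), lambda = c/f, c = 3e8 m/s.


lambda = c / f = 3.0000e+08 / 5.3613e+09 = 0.05595658 m
R1 = sqrt(0.05595658 * 3651.8 * 1831.0 / (3651.8 + 1831.0)) = 8.261 m

8.261 m


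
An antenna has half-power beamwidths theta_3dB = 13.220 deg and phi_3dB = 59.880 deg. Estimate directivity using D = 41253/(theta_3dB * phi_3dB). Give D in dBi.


D_linear = 41253 / (13.220 * 59.880) = 52.11255
D_dBi = 10 * log10(52.11255) = 17.17 dBi

17.17 dBi


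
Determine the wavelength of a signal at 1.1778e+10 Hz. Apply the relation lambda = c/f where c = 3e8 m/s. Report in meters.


lambda = c / f = 3.0000e+08 / 1.1778e+10 = 0.02547 m

0.02547 m


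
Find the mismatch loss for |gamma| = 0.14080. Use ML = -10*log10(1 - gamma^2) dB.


ML = -10 * log10(1 - 0.14080^2) = -10 * log10(0.98017536) = 0.08696 dB

0.08696 dB


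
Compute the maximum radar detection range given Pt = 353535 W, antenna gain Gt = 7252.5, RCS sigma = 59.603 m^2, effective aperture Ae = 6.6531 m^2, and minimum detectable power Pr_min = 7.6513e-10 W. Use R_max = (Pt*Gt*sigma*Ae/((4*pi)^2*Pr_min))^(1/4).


R^4 = 353535*7252.5*59.603*6.6531 / ((4*pi)^2 * 7.6513e-10) = 8.415063e+18
R_max = 8.415063e+18^0.25 = 53860 m

53860 m


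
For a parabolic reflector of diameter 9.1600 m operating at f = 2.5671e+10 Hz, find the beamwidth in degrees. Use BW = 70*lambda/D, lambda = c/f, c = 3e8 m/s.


lambda = c / f = 3.0000e+08 / 2.5671e+10 = 0.01168634 m
BW = 70 * 0.01168634 / 9.1600 = 0.08931 deg

0.08931 deg


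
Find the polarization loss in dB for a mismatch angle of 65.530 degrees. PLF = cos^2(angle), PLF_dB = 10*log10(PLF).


PLF_linear = cos^2(65.530 deg) = 0.1715755
PLF_dB = 10 * log10(0.1715755) = -7.655 dB

-7.655 dB


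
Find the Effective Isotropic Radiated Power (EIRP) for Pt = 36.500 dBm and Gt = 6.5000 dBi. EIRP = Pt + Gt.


EIRP = Pt + Gt = 36.500 + 6.5000 = 43.00 dBm

43.00 dBm


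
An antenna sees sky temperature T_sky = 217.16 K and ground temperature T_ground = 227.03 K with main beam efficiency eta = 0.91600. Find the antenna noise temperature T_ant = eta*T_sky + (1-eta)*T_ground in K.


T_ant = 0.91600 * 217.16 + (1 - 0.91600) * 227.03 = 218.0 K

218.0 K


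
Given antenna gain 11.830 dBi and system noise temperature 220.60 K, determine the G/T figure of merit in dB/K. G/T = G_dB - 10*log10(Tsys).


G/T = 11.830 - 10*log10(220.60) = 11.830 - 23.43606 = -11.61 dB/K

-11.61 dB/K


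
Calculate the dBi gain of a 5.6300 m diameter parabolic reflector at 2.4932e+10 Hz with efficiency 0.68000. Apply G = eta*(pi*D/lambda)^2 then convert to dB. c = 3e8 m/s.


lambda = c / f = 3.0000e+08 / 2.4932e+10 = 0.01203273 m
G_linear = 0.68000 * (pi * 5.6300 / 0.01203273)^2 = 1.469255e+06
G_dBi = 10 * log10(1.469255e+06) = 61.67 dBi

61.67 dBi


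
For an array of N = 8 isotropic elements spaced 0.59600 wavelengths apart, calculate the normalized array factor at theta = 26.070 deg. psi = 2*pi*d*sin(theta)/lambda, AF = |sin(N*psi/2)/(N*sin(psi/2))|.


psi = 2*pi*0.59600*sin(26.070 deg) = 1.645714 rad
AF = |sin(8*1.645714/2) / (8*sin(1.645714/2))| = 0.05034

0.05034


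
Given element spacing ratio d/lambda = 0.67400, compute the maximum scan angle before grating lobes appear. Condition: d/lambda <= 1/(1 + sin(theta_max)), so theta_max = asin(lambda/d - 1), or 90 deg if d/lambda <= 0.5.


lambda/d - 1 = 1/0.67400 - 1 = 0.4836795
theta_max = asin(0.4836795) = 28.93 deg

28.93 deg


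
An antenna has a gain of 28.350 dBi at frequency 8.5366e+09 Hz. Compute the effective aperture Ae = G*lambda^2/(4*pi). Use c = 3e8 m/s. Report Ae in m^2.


lambda = c / f = 3.0000e+08 / 8.5366e+09 = 0.03514280 m
G_linear = 10^(28.350/10) = 683.9116
Ae = G_linear * lambda^2 / (4*pi) = 683.9116 * 0.03514280^2 / (4*pi) = 0.06721 m^2

0.06721 m^2


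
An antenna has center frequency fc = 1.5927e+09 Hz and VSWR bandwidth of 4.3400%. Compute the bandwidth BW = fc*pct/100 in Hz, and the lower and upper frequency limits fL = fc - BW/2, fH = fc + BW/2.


BW = 1.5927e+09 * 4.3400/100 = 6.912318e+07 Hz
fL = 1.5927e+09 - 6.912318e+07/2 = 1.558e+09 Hz
fH = 1.5927e+09 + 6.912318e+07/2 = 1.627e+09 Hz

BW=6.912e+07 Hz, fL=1.558e+09 Hz, fH=1.627e+09 Hz


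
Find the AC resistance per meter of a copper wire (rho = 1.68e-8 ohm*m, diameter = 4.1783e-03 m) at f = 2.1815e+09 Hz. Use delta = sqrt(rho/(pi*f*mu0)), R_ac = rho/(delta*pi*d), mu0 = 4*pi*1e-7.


delta = sqrt(1.68e-8 / (pi * 2.1815e+09 * 4*pi*1e-7)) = 1.396681e-06 m
R_ac = 1.68e-8 / (1.396681e-06 * pi * 4.1783e-03) = 0.9164 ohm/m

0.9164 ohm/m


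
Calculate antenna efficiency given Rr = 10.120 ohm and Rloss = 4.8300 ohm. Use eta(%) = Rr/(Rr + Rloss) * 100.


eta = 10.120 / (10.120 + 4.8300) * 100 = 67.69%

67.69%


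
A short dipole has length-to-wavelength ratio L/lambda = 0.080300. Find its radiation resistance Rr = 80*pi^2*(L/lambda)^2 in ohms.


Rr = 80 * pi^2 * (0.080300)^2 = 80 * 9.869604 * 6.448090e-03 = 5.091 ohm

5.091 ohm


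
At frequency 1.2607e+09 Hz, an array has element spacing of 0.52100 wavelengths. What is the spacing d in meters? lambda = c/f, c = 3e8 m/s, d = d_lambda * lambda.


lambda = c / f = 3.0000e+08 / 1.2607e+09 = 0.2379630 m
d = 0.52100 * 0.2379630 = 0.1240 m

0.1240 m


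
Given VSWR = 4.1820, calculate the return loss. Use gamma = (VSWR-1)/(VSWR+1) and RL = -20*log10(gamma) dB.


gamma = (4.1820 - 1) / (4.1820 + 1) = 0.6140486
RL = -20 * log10(0.6140486) = 4.236 dB

4.236 dB


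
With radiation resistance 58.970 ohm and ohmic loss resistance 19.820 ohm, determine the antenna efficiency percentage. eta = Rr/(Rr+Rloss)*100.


eta = 58.970 / (58.970 + 19.820) * 100 = 74.84%

74.84%


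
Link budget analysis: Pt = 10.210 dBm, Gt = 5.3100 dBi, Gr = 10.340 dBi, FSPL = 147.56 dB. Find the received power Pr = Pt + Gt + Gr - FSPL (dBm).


Pr = 10.210 + 5.3100 + 10.340 - 147.56 = -121.70 dBm

-121.70 dBm


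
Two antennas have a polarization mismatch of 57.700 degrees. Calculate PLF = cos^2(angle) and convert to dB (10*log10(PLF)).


PLF_linear = cos^2(57.700 deg) = 0.2855324
PLF_dB = 10 * log10(0.2855324) = -5.443 dB

-5.443 dB


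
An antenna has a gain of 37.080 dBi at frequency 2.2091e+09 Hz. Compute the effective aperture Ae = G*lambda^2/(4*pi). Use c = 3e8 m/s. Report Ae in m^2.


lambda = c / f = 3.0000e+08 / 2.2091e+09 = 0.1358019 m
G_linear = 10^(37.080/10) = 5105.050
Ae = G_linear * lambda^2 / (4*pi) = 5105.050 * 0.1358019^2 / (4*pi) = 7.492 m^2

7.492 m^2


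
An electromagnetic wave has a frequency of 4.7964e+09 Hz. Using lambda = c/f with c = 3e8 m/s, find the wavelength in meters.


lambda = c / f = 3.0000e+08 / 4.7964e+09 = 0.06255 m

0.06255 m


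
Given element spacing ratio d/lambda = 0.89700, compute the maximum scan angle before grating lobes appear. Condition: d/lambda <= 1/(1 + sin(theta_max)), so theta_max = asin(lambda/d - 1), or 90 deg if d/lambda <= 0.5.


lambda/d - 1 = 1/0.89700 - 1 = 0.1148272
theta_max = asin(0.1148272) = 6.594 deg

6.594 deg


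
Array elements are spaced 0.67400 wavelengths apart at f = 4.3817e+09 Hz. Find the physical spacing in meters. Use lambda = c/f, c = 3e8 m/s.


lambda = c / f = 3.0000e+08 / 4.3817e+09 = 0.06846658 m
d = 0.67400 * 0.06846658 = 0.04615 m

0.04615 m


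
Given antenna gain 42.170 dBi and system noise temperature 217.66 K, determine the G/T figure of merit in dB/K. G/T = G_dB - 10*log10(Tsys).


G/T = 42.170 - 10*log10(217.66) = 42.170 - 23.37779 = 18.79 dB/K

18.79 dB/K


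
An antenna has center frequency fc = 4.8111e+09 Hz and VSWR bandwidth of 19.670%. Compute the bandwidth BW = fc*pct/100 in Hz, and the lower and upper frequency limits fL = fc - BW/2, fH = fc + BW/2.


BW = 4.8111e+09 * 19.670/100 = 9.463434e+08 Hz
fL = 4.8111e+09 - 9.463434e+08/2 = 4.338e+09 Hz
fH = 4.8111e+09 + 9.463434e+08/2 = 5.284e+09 Hz

BW=9.463e+08 Hz, fL=4.338e+09 Hz, fH=5.284e+09 Hz


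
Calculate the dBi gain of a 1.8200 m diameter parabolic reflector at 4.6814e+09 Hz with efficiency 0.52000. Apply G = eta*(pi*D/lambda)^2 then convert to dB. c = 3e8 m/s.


lambda = c / f = 3.0000e+08 / 4.6814e+09 = 0.06408339 m
G_linear = 0.52000 * (pi * 1.8200 / 0.06408339)^2 = 4139.567
G_dBi = 10 * log10(4139.567) = 36.17 dBi

36.17 dBi


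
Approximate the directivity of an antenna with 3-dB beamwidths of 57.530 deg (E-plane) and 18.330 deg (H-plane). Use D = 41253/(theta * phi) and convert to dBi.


D_linear = 41253 / (57.530 * 18.330) = 39.11999
D_dBi = 10 * log10(39.11999) = 15.92 dBi

15.92 dBi


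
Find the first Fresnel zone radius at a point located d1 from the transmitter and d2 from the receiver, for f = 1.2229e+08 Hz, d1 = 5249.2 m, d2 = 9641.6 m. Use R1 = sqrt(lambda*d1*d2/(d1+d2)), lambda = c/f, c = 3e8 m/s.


lambda = c / f = 3.0000e+08 / 1.2229e+08 = 2.453185 m
R1 = sqrt(2.453185 * 5249.2 * 9641.6 / (5249.2 + 9641.6)) = 91.31 m

91.31 m


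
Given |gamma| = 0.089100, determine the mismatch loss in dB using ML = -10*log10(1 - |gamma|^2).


ML = -10 * log10(1 - 0.089100^2) = -10 * log10(0.99206119) = 0.03462 dB

0.03462 dB


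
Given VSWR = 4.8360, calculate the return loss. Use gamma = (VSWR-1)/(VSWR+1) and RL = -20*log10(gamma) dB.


gamma = (4.8360 - 1) / (4.8360 + 1) = 0.6572995
RL = -20 * log10(0.6572995) = 3.645 dB

3.645 dB


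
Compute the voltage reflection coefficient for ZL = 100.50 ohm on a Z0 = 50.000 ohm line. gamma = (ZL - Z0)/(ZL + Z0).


gamma = (100.50 - 50.000) / (100.50 + 50.000) = 0.3355

0.3355


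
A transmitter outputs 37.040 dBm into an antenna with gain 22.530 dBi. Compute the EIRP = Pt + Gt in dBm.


EIRP = Pt + Gt = 37.040 + 22.530 = 59.57 dBm

59.57 dBm


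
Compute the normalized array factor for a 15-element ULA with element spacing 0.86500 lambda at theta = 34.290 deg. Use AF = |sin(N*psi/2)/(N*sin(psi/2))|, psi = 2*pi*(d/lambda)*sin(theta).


psi = 2*pi*0.86500*sin(34.290 deg) = 3.061955 rad
AF = |sin(15*3.061955/2) / (15*sin(3.061955/2))| = 0.05517

0.05517


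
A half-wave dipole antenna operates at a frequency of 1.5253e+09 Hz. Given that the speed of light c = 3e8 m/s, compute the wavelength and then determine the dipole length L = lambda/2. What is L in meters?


lambda = c / f = 3.0000e+08 / 1.5253e+09 = 0.1966826 m
L = lambda / 2 = 0.1966826 / 2 = 0.09834 m

0.09834 m


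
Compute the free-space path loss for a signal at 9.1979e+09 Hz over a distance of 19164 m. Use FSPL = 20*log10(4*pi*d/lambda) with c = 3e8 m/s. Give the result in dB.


lambda = c / f = 3.0000e+08 / 9.1979e+09 = 0.03261614 m
FSPL = 20 * log10(4*pi*19164/0.03261614) = 137.4 dB

137.4 dB


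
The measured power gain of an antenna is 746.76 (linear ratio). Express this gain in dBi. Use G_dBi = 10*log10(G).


G_dBi = 10 * log10(746.76) = 28.73 dBi

28.73 dBi


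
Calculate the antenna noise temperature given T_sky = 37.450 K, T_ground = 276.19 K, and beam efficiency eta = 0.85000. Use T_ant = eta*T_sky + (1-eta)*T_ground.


T_ant = 0.85000 * 37.450 + (1 - 0.85000) * 276.19 = 73.26 K

73.26 K


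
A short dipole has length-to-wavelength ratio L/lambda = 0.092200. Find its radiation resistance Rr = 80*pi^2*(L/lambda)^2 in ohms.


Rr = 80 * pi^2 * (0.092200)^2 = 80 * 9.869604 * 8.500840e-03 = 6.712 ohm

6.712 ohm


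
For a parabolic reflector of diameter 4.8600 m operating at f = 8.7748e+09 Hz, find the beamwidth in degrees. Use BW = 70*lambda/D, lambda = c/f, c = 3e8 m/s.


lambda = c / f = 3.0000e+08 / 8.7748e+09 = 0.03418881 m
BW = 70 * 0.03418881 / 4.8600 = 0.4924 deg

0.4924 deg


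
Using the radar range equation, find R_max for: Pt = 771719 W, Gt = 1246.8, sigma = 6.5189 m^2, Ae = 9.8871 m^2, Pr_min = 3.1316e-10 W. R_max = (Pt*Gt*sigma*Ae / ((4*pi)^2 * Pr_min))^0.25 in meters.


R^4 = 771719*1246.8*6.5189*9.8871 / ((4*pi)^2 * 3.1316e-10) = 1.254045e+18
R_max = 1.254045e+18^0.25 = 33464 m

33464 m


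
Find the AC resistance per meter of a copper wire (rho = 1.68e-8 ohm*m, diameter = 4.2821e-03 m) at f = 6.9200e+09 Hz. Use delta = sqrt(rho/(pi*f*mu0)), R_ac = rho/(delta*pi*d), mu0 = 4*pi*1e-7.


delta = sqrt(1.68e-8 / (pi * 6.9200e+09 * 4*pi*1e-7)) = 7.841908e-07 m
R_ac = 1.68e-8 / (7.841908e-07 * pi * 4.2821e-03) = 1.593 ohm/m

1.593 ohm/m


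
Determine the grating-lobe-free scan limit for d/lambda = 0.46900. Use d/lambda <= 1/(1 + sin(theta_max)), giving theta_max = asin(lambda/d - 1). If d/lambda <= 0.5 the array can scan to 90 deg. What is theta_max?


lambda/d - 1 = 1/0.46900 - 1 = 1.132196 >= 1
d/lambda <= 0.5, so the array can scan to endfire without grating lobes: theta_max = 90 deg

90 deg


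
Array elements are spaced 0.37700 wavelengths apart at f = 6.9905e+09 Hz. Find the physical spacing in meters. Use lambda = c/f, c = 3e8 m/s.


lambda = c / f = 3.0000e+08 / 6.9905e+09 = 0.04291539 m
d = 0.37700 * 0.04291539 = 0.01618 m

0.01618 m


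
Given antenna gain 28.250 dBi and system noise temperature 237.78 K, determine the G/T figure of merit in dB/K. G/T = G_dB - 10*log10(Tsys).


G/T = 28.250 - 10*log10(237.78) = 28.250 - 23.76175 = 4.488 dB/K

4.488 dB/K


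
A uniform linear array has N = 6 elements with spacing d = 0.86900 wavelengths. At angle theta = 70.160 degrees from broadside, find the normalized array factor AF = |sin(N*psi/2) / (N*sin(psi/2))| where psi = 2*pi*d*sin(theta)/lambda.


psi = 2*pi*0.86900*sin(70.160 deg) = 5.135999 rad
AF = |sin(6*5.135999/2) / (6*sin(5.135999/2))| = 0.09075

0.09075


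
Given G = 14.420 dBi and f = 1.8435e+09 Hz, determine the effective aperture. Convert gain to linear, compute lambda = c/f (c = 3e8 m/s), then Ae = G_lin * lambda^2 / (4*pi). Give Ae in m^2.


lambda = c / f = 3.0000e+08 / 1.8435e+09 = 0.1627339 m
G_linear = 10^(14.420/10) = 27.66942
Ae = G_linear * lambda^2 / (4*pi) = 27.66942 * 0.1627339^2 / (4*pi) = 0.05831 m^2

0.05831 m^2


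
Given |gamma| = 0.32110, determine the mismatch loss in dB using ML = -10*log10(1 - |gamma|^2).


ML = -10 * log10(1 - 0.32110^2) = -10 * log10(0.89689479) = 0.4726 dB

0.4726 dB


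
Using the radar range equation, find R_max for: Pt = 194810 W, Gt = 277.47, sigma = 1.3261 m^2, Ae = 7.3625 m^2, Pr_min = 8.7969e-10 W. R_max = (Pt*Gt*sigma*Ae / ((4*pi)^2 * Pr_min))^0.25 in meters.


R^4 = 194810*277.47*1.3261*7.3625 / ((4*pi)^2 * 8.7969e-10) = 3.799089e+15
R_max = 3.799089e+15^0.25 = 7851 m

7851 m


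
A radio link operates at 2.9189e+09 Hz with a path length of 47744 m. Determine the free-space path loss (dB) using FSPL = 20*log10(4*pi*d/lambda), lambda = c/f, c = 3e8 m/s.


lambda = c / f = 3.0000e+08 / 2.9189e+09 = 0.1027784 m
FSPL = 20 * log10(4*pi*47744/0.1027784) = 135.3 dB

135.3 dB


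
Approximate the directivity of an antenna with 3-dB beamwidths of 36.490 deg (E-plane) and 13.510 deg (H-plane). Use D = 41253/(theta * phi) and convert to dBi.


D_linear = 41253 / (36.490 * 13.510) = 83.68090
D_dBi = 10 * log10(83.68090) = 19.23 dBi

19.23 dBi


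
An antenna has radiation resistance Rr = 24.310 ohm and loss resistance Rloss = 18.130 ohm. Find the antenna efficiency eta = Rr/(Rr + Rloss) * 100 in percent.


eta = 24.310 / (24.310 + 18.130) * 100 = 57.28%

57.28%


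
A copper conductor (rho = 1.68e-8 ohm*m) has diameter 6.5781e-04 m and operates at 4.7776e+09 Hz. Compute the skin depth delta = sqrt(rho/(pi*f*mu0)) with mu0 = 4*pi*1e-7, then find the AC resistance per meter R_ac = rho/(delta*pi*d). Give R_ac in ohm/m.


delta = sqrt(1.68e-8 / (pi * 4.7776e+09 * 4*pi*1e-7)) = 9.437781e-07 m
R_ac = 1.68e-8 / (9.437781e-07 * pi * 6.5781e-04) = 8.614 ohm/m

8.614 ohm/m


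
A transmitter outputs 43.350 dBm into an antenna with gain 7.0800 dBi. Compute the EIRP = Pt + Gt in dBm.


EIRP = Pt + Gt = 43.350 + 7.0800 = 50.43 dBm

50.43 dBm


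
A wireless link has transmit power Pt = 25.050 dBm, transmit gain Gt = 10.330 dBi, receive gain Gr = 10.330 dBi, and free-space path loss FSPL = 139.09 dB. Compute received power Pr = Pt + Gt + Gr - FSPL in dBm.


Pr = 25.050 + 10.330 + 10.330 - 139.09 = -93.38 dBm

-93.38 dBm


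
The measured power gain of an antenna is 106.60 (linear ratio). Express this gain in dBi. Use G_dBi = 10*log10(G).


G_dBi = 10 * log10(106.60) = 20.28 dBi

20.28 dBi


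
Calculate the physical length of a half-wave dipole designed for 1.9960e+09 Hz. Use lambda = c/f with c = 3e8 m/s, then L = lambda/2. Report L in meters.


lambda = c / f = 3.0000e+08 / 1.9960e+09 = 0.1503006 m
L = lambda / 2 = 0.1503006 / 2 = 0.07515 m

0.07515 m


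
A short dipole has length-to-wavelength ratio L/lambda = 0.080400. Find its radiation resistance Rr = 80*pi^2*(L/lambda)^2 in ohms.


Rr = 80 * pi^2 * (0.080400)^2 = 80 * 9.869604 * 6.464160e-03 = 5.104 ohm

5.104 ohm


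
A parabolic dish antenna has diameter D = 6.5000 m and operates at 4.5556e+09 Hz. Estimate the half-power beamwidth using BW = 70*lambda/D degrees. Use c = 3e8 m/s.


lambda = c / f = 3.0000e+08 / 4.5556e+09 = 0.06585302 m
BW = 70 * 0.06585302 / 6.5000 = 0.7092 deg

0.7092 deg


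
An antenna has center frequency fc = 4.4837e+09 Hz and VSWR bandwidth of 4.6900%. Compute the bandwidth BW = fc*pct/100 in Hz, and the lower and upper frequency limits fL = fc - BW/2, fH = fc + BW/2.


BW = 4.4837e+09 * 4.6900/100 = 2.102855e+08 Hz
fL = 4.4837e+09 - 2.102855e+08/2 = 4.379e+09 Hz
fH = 4.4837e+09 + 2.102855e+08/2 = 4.589e+09 Hz

BW=2.103e+08 Hz, fL=4.379e+09 Hz, fH=4.589e+09 Hz


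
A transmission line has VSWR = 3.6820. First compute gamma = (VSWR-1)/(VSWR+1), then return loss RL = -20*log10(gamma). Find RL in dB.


gamma = (3.6820 - 1) / (3.6820 + 1) = 0.5728321
RL = -20 * log10(0.5728321) = 4.839 dB

4.839 dB


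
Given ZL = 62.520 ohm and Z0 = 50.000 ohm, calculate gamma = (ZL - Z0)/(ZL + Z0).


gamma = (62.520 - 50.000) / (62.520 + 50.000) = 0.1113

0.1113


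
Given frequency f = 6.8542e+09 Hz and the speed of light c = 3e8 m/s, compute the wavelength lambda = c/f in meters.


lambda = c / f = 3.0000e+08 / 6.8542e+09 = 0.04377 m

0.04377 m


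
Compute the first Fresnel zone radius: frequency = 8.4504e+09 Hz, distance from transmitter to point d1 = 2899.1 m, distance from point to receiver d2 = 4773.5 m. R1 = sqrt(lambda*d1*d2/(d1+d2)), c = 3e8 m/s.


lambda = c / f = 3.0000e+08 / 8.4504e+09 = 0.03550128 m
R1 = sqrt(0.03550128 * 2899.1 * 4773.5 / (2899.1 + 4773.5)) = 8.002 m

8.002 m


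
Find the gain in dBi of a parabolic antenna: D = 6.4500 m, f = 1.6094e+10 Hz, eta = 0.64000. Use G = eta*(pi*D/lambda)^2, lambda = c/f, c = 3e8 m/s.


lambda = c / f = 3.0000e+08 / 1.6094e+10 = 0.01864049 m
G_linear = 0.64000 * (pi * 6.4500 / 0.01864049)^2 = 756283.3
G_dBi = 10 * log10(756283.3) = 58.79 dBi

58.79 dBi


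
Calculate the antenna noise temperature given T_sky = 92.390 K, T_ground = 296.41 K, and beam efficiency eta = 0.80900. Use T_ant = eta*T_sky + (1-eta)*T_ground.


T_ant = 0.80900 * 92.390 + (1 - 0.80900) * 296.41 = 131.4 K

131.4 K


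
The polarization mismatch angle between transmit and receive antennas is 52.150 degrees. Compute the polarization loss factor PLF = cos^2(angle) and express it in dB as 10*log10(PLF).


PLF_linear = cos^2(52.150 deg) = 0.3765005
PLF_dB = 10 * log10(0.3765005) = -4.242 dB

-4.242 dB


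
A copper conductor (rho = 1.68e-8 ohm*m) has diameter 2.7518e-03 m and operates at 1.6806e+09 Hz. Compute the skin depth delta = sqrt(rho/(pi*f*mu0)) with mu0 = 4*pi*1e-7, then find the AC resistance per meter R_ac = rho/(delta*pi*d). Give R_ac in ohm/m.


delta = sqrt(1.68e-8 / (pi * 1.6806e+09 * 4*pi*1e-7)) = 1.591265e-06 m
R_ac = 1.68e-8 / (1.591265e-06 * pi * 2.7518e-03) = 1.221 ohm/m

1.221 ohm/m


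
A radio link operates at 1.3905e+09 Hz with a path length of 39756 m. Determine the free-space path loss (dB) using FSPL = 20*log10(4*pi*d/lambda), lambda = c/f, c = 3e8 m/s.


lambda = c / f = 3.0000e+08 / 1.3905e+09 = 0.2157497 m
FSPL = 20 * log10(4*pi*39756/0.2157497) = 127.3 dB

127.3 dB


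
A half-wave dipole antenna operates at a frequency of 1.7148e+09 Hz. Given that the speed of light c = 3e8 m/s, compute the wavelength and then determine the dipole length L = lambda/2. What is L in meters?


lambda = c / f = 3.0000e+08 / 1.7148e+09 = 0.1749475 m
L = lambda / 2 = 0.1749475 / 2 = 0.08747 m

0.08747 m


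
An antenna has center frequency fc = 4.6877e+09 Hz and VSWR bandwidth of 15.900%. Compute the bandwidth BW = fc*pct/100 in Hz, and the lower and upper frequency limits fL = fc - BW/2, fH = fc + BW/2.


BW = 4.6877e+09 * 15.900/100 = 7.453443e+08 Hz
fL = 4.6877e+09 - 7.453443e+08/2 = 4.315e+09 Hz
fH = 4.6877e+09 + 7.453443e+08/2 = 5.060e+09 Hz

BW=7.453e+08 Hz, fL=4.315e+09 Hz, fH=5.060e+09 Hz


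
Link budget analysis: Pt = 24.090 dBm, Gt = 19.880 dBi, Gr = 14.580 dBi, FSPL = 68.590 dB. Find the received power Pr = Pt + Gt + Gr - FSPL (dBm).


Pr = 24.090 + 19.880 + 14.580 - 68.590 = -10.04 dBm

-10.04 dBm


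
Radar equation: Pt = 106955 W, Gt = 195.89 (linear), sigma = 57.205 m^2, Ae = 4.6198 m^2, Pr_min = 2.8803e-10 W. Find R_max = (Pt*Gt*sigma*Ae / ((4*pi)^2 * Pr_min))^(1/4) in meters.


R^4 = 106955*195.89*57.205*4.6198 / ((4*pi)^2 * 2.8803e-10) = 1.217343e+17
R_max = 1.217343e+17^0.25 = 18679 m

18679 m


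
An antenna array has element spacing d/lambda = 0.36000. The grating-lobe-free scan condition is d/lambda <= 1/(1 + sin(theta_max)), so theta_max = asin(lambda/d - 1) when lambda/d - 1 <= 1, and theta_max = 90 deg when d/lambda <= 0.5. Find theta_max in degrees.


lambda/d - 1 = 1/0.36000 - 1 = 1.777778 >= 1
d/lambda <= 0.5, so the array can scan to endfire without grating lobes: theta_max = 90 deg

90 deg


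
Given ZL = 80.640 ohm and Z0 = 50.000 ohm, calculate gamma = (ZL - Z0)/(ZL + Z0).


gamma = (80.640 - 50.000) / (80.640 + 50.000) = 0.2345

0.2345


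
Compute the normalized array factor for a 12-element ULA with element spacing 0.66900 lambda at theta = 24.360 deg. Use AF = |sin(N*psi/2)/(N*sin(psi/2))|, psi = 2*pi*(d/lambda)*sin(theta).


psi = 2*pi*0.66900*sin(24.360 deg) = 1.733791 rad
AF = |sin(12*1.733791/2) / (12*sin(1.733791/2))| = 0.09066

0.09066


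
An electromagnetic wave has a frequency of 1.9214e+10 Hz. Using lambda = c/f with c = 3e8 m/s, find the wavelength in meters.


lambda = c / f = 3.0000e+08 / 1.9214e+10 = 0.01561 m

0.01561 m


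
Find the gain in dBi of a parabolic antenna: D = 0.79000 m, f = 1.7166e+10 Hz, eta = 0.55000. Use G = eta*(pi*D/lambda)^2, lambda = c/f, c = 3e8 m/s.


lambda = c / f = 3.0000e+08 / 1.7166e+10 = 0.01747641 m
G_linear = 0.55000 * (pi * 0.79000 / 0.01747641)^2 = 11092.06
G_dBi = 10 * log10(11092.06) = 40.45 dBi

40.45 dBi


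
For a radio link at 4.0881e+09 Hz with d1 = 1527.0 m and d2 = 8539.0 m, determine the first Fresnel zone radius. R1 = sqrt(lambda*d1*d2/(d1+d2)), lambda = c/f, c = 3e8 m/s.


lambda = c / f = 3.0000e+08 / 4.0881e+09 = 0.07338372 m
R1 = sqrt(0.07338372 * 1527.0 * 8539.0 / (1527.0 + 8539.0)) = 9.750 m

9.750 m


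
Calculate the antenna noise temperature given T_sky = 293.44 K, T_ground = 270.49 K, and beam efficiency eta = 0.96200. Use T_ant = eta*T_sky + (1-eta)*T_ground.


T_ant = 0.96200 * 293.44 + (1 - 0.96200) * 270.49 = 292.6 K

292.6 K


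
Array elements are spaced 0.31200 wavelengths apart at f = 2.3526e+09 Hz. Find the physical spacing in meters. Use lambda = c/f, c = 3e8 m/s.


lambda = c / f = 3.0000e+08 / 2.3526e+09 = 0.1275185 m
d = 0.31200 * 0.1275185 = 0.03979 m

0.03979 m


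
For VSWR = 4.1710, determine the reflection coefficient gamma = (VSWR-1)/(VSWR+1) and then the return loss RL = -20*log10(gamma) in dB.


gamma = (4.1710 - 1) / (4.1710 + 1) = 0.6132276
RL = -20 * log10(0.6132276) = 4.248 dB

4.248 dB


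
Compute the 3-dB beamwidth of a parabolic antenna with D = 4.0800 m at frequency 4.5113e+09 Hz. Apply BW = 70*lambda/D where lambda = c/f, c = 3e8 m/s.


lambda = c / f = 3.0000e+08 / 4.5113e+09 = 0.06649968 m
BW = 70 * 0.06649968 / 4.0800 = 1.141 deg

1.141 deg


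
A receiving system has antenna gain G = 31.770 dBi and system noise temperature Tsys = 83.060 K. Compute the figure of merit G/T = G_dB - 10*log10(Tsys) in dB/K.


G/T = 31.770 - 10*log10(83.060) = 31.770 - 19.19392 = 12.58 dB/K

12.58 dB/K


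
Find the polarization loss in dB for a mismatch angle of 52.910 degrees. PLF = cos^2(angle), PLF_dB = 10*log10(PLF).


PLF_linear = cos^2(52.910 deg) = 0.3636919
PLF_dB = 10 * log10(0.3636919) = -4.393 dB

-4.393 dB


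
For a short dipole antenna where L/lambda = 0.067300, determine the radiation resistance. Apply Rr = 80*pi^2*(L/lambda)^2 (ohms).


Rr = 80 * pi^2 * (0.067300)^2 = 80 * 9.869604 * 4.529290e-03 = 3.576 ohm

3.576 ohm


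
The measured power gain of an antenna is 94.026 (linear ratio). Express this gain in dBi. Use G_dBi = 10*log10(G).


G_dBi = 10 * log10(94.026) = 19.73 dBi

19.73 dBi


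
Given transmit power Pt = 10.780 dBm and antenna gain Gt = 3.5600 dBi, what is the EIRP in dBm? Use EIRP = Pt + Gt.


EIRP = Pt + Gt = 10.780 + 3.5600 = 14.34 dBm

14.34 dBm


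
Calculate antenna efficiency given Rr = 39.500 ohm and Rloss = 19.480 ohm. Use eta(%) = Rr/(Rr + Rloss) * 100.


eta = 39.500 / (39.500 + 19.480) * 100 = 66.97%

66.97%


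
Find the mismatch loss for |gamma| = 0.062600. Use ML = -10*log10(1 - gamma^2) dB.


ML = -10 * log10(1 - 0.062600^2) = -10 * log10(0.99608124) = 0.01705 dB

0.01705 dB


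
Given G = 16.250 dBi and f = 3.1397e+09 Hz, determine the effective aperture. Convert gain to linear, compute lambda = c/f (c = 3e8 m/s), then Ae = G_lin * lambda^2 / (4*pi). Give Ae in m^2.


lambda = c / f = 3.0000e+08 / 3.1397e+09 = 0.09555053 m
G_linear = 10^(16.250/10) = 42.16965
Ae = G_linear * lambda^2 / (4*pi) = 42.16965 * 0.09555053^2 / (4*pi) = 0.03064 m^2

0.03064 m^2


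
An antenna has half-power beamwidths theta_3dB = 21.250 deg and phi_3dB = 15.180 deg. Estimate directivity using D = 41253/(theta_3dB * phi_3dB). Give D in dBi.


D_linear = 41253 / (21.250 * 15.180) = 127.8865
D_dBi = 10 * log10(127.8865) = 21.07 dBi

21.07 dBi


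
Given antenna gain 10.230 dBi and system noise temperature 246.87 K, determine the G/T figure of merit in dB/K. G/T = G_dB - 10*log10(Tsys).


G/T = 10.230 - 10*log10(246.87) = 10.230 - 23.92468 = -13.69 dB/K

-13.69 dB/K


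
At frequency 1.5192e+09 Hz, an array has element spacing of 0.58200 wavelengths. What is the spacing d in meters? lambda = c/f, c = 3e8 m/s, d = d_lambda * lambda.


lambda = c / f = 3.0000e+08 / 1.5192e+09 = 0.1974724 m
d = 0.58200 * 0.1974724 = 0.1149 m

0.1149 m


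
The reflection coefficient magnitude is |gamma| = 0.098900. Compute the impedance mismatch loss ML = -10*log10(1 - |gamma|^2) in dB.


ML = -10 * log10(1 - 0.098900^2) = -10 * log10(0.99021879) = 0.04269 dB

0.04269 dB


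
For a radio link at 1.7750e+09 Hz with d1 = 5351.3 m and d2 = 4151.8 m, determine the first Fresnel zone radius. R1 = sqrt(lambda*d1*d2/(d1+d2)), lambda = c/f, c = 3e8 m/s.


lambda = c / f = 3.0000e+08 / 1.7750e+09 = 0.1690141 m
R1 = sqrt(0.1690141 * 5351.3 * 4151.8 / (5351.3 + 4151.8)) = 19.88 m

19.88 m


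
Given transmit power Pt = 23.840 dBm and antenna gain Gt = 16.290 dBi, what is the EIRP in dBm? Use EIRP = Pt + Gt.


EIRP = Pt + Gt = 23.840 + 16.290 = 40.13 dBm

40.13 dBm


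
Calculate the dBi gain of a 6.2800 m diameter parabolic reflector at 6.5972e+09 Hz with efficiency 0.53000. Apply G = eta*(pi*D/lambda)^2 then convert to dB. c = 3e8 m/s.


lambda = c / f = 3.0000e+08 / 6.5972e+09 = 0.04547384 m
G_linear = 0.53000 * (pi * 6.2800 / 0.04547384)^2 = 99763.49
G_dBi = 10 * log10(99763.49) = 49.99 dBi

49.99 dBi


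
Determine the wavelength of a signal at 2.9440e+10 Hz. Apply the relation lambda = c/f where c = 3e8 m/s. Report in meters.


lambda = c / f = 3.0000e+08 / 2.9440e+10 = 0.01019 m

0.01019 m


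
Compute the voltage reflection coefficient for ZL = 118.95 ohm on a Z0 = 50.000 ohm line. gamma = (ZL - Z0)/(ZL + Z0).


gamma = (118.95 - 50.000) / (118.95 + 50.000) = 0.4081

0.4081


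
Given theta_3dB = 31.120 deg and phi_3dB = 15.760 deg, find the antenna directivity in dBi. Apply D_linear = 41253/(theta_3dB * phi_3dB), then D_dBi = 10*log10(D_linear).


D_linear = 41253 / (31.120 * 15.760) = 84.11234
D_dBi = 10 * log10(84.11234) = 19.25 dBi

19.25 dBi


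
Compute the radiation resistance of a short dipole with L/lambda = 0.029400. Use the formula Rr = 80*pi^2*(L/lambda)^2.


Rr = 80 * pi^2 * (0.029400)^2 = 80 * 9.869604 * 8.643600e-04 = 0.6825 ohm

0.6825 ohm


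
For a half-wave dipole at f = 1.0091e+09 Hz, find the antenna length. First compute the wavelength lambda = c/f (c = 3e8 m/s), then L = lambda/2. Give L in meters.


lambda = c / f = 3.0000e+08 / 1.0091e+09 = 0.2972946 m
L = lambda / 2 = 0.2972946 / 2 = 0.1486 m

0.1486 m


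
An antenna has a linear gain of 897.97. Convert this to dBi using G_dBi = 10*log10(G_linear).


G_dBi = 10 * log10(897.97) = 29.53 dBi

29.53 dBi


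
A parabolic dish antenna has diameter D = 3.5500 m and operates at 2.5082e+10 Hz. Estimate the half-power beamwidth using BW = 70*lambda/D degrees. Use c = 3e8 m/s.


lambda = c / f = 3.0000e+08 / 2.5082e+10 = 0.01196077 m
BW = 70 * 0.01196077 / 3.5500 = 0.2358 deg

0.2358 deg


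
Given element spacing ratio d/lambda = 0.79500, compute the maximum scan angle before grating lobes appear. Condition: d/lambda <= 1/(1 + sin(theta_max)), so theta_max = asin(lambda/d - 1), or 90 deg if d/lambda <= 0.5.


lambda/d - 1 = 1/0.79500 - 1 = 0.2578616
theta_max = asin(0.2578616) = 14.94 deg

14.94 deg


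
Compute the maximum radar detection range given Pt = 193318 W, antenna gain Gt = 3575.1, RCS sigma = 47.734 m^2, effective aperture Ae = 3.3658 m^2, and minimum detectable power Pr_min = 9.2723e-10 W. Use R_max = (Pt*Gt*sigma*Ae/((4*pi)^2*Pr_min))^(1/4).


R^4 = 193318*3575.1*47.734*3.3658 / ((4*pi)^2 * 9.2723e-10) = 7.583495e+17
R_max = 7.583495e+17^0.25 = 29510 m

29510 m


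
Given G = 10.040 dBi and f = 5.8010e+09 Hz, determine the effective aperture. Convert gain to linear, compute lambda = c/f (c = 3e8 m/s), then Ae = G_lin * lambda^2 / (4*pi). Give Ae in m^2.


lambda = c / f = 3.0000e+08 / 5.8010e+09 = 0.05171522 m
G_linear = 10^(10.040/10) = 10.09253
Ae = G_linear * lambda^2 / (4*pi) = 10.09253 * 0.05171522^2 / (4*pi) = 2.148e-03 m^2

2.148e-03 m^2


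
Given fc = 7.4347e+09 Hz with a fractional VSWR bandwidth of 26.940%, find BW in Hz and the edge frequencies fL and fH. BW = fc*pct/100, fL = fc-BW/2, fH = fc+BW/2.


BW = 7.4347e+09 * 26.940/100 = 2.002908e+09 Hz
fL = 7.4347e+09 - 2.002908e+09/2 = 6.433e+09 Hz
fH = 7.4347e+09 + 2.002908e+09/2 = 8.436e+09 Hz

BW=2.003e+09 Hz, fL=6.433e+09 Hz, fH=8.436e+09 Hz


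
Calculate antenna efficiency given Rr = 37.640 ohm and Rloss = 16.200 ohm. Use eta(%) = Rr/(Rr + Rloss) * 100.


eta = 37.640 / (37.640 + 16.200) * 100 = 69.91%

69.91%


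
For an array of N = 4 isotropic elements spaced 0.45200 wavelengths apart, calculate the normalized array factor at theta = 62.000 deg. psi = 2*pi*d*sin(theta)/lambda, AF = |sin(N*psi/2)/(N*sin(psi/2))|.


psi = 2*pi*0.45200*sin(62.000 deg) = 2.507571 rad
AF = |sin(4*2.507571/2) / (4*sin(2.507571/2))| = 0.2511

0.2511


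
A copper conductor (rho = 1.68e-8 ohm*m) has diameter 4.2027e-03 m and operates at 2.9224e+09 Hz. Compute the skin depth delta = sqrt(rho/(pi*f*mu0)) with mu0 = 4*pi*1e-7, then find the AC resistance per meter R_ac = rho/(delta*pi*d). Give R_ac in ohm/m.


delta = sqrt(1.68e-8 / (pi * 2.9224e+09 * 4*pi*1e-7)) = 1.206716e-06 m
R_ac = 1.68e-8 / (1.206716e-06 * pi * 4.2027e-03) = 1.054 ohm/m

1.054 ohm/m


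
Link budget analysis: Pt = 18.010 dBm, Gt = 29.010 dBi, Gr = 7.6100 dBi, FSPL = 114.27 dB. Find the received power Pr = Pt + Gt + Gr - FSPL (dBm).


Pr = 18.010 + 29.010 + 7.6100 - 114.27 = -59.64 dBm

-59.64 dBm


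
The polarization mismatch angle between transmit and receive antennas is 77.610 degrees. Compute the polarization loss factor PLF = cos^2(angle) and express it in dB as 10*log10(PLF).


PLF_linear = cos^2(77.610 deg) = 0.04603808
PLF_dB = 10 * log10(0.04603808) = -13.37 dB

-13.37 dB
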